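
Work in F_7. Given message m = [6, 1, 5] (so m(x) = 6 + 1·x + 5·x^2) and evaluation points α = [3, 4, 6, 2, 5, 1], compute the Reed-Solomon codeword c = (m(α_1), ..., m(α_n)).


c = [5, 6, 3, 0, 3, 5]

Message polynomial: m(x) = 6 + 1·x + 5·x^2 (mod 7).
For each evaluation point α_i, compute m(α_i) mod 7:
  α_1 = 3: Horner steps 5 → 2 → 5, so m(3) = 5.
  α_2 = 4: Horner steps 5 → 0 → 6, so m(4) = 6.
  α_3 = 6: Horner steps 5 → 3 → 3, so m(6) = 3.
  α_4 = 2: Horner steps 5 → 4 → 0, so m(2) = 0.
  α_5 = 5: Horner steps 5 → 5 → 3, so m(5) = 3.
  α_6 = 1: Horner steps 5 → 6 → 5, so m(1) = 5.
Codeword c = [5, 6, 3, 0, 3, 5] ∈ F_7^6.


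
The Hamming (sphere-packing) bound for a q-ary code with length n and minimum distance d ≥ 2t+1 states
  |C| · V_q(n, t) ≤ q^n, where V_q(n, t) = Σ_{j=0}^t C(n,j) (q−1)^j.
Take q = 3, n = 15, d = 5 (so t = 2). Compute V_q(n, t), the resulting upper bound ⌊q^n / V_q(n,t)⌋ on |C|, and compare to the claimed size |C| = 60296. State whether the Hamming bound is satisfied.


V_q(n, t) = 451, q^n = 14348907, Hamming bound = 31815, |C| = 60296 > bound (violated).

Step 1: Compute V_q(n, t) = Σ_{j=0}^2 C(n, j) (q−1)^j.
  j = 0: C(15,0)·(2)^0 = 1·1 = 1.
  j = 1: C(15,1)·(2)^1 = 15·2 = 30.
  j = 2: C(15,2)·(2)^2 = 105·4 = 420.
  V_q(n, t) = 1 + 30 + 420 = 451.
Step 2: q^n = 3^15 = 14348907.
Step 3: Hamming bound ⌊q^n / V_q(n,t)⌋ = ⌊14348907/451⌋ = 31815.
Step 4: Compare |C| = 60296 to 31815: violated.
The claimed |C| lies above the Hamming bound, so no 3-ary code of length 15 with d ≥ 5 can have 60296 codewords.


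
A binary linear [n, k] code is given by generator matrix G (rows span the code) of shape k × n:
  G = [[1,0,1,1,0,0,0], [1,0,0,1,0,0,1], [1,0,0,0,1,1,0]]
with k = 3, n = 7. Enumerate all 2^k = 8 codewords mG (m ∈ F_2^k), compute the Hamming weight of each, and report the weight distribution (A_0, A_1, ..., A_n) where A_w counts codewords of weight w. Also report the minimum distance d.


Weight distribution: A_0 = 1, A_2 = 1, A_3 = 3, A_4 = 2, A_5 = 1. Minimum distance d = 2.

Enumerate all 2^3 = 8 messages m ∈ F_2^3.
For each, compute codeword c = mG in F_2^7, then tally its weight.
  m = 000 → c = 0000000, weight = 0.
  m = 100 → c = 1011000, weight = 3.
  m = 010 → c = 1001001, weight = 3.
  m = 110 → c = 0010001, weight = 2.
  m = 001 → c = 1000110, weight = 3.
  m = 101 → c = 0011110, weight = 4.
  m = 011 → c = 0001111, weight = 4.
  m = 111 → c = 1010111, weight = 5.
Tally weights:
  weight 0: 1 codewords.
  weight 2: 1 codewords.
  weight 3: 3 codewords.
  weight 4: 2 codewords.
  weight 5: 1 codewords.
Minimum distance d = smallest w > 0 with A_w > 0 = 2.
Sanity: Σ A_w = 8 = 2^3 = 8 ✓.


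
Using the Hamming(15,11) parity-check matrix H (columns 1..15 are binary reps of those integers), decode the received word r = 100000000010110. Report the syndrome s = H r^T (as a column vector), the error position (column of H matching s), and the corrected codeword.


s = (1, 0, 0, 1)^T, error position = 9, corrected codeword c = 100000001010110

Compute s = H r^T mod 2 one row at a time:
  s_1 = 0 + 0 + 0 + 1 + 0 + 1 + 1 + 0 = 3 ≡ 1 (mod 2).
  s_2 = 0 + 0 + 0 + 0 + 0 + 1 + 1 + 0 = 2 ≡ 0 (mod 2).
  s_3 = 0 + 0 + 0 + 0 + 0 + 1 + 1 + 0 = 2 ≡ 0 (mod 2).
  s_4 = 1 + 0 + 0 + 0 + 0 + 1 + 1 + 0 = 3 ≡ 1 (mod 2).
s = (1, 0, 0, 1)^T — this equals column 9 of H (binary 1001), so error is at position 9.
Correct: flip bit 9 of r = 100000000010110 to get c = 100000001010110.


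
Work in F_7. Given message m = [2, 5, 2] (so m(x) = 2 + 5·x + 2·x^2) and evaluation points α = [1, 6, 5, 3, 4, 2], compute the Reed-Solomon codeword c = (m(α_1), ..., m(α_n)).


c = [2, 6, 0, 0, 5, 6]

Message polynomial: m(x) = 2 + 5·x + 2·x^2 (mod 7).
For each evaluation point α_i, compute m(α_i) mod 7:
  α_1 = 1: Horner steps 2 → 0 → 2, so m(1) = 2.
  α_2 = 6: Horner steps 2 → 3 → 6, so m(6) = 6.
  α_3 = 5: Horner steps 2 → 1 → 0, so m(5) = 0.
  α_4 = 3: Horner steps 2 → 4 → 0, so m(3) = 0.
  α_5 = 4: Horner steps 2 → 6 → 5, so m(4) = 5.
  α_6 = 2: Horner steps 2 → 2 → 6, so m(2) = 6.
Codeword c = [2, 6, 0, 0, 5, 6] ∈ F_7^6.


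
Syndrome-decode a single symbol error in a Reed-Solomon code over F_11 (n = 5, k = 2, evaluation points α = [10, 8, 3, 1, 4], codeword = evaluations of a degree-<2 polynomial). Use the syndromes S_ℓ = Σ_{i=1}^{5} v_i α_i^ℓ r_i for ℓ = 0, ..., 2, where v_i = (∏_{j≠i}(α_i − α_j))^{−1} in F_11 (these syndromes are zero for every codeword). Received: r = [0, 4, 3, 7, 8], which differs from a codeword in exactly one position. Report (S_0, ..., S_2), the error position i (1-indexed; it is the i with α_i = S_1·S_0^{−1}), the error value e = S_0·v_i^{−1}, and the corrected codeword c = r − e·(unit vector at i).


S = (3, 1, 4), error at position 5, error magnitude e = 7, c = [0, 4, 3, 7, 1].

Step 1: column multipliers v_i = (∏_{j≠i}(α_i − α_j))^{−1} mod 11.
  i = 1 (α = 10): (10−8)(10−3)(10−1)(10−4) = 2·7·9·6 = 756 ≡ 8, so v_1 = 8^{−1} = 7 (mod 11).
  i = 2 (α = 8): (8−10)(8−3)(8−1)(8−4) = (−2)·5·7·4 = −280 ≡ 6, so v_2 = 6^{−1} = 2 (mod 11).
  i = 3 (α = 3): (3−10)(3−8)(3−1)(3−4) = (−7)·(−5)·2·(−1) = −70 ≡ 7, so v_3 = 7^{−1} = 8 (mod 11).
  i = 4 (α = 1): (1−10)(1−8)(1−3)(1−4) = (−9)·(−7)·(−2)·(−3) = 378 ≡ 4, so v_4 = 4^{−1} = 3 (mod 11).
  i = 5 (α = 4): (4−10)(4−8)(4−3)(4−1) = (−6)·(−4)·1·3 = 72 ≡ 6, so v_5 = 6^{−1} = 2 (mod 11).
  v = [7, 2, 8, 3, 2].
Step 2: syndromes of r = [0, 4, 3, 7, 8] (all sums mod 11).
  S_0 = Σ v_i r_i = 7·0 + 2·4 + 8·3 + 3·7 + 2·8 = 69 ≡ 3.
  S_1 = Σ v_i α_i r_i = 7·10·0 + 2·8·4 + 8·3·3 + 3·1·7 + 2·4·8 = 221 ≡ 1.
  α_i^2 mod 11 = [1, 9, 9, 1, 5].
  S_2 = Σ v_i α_i^2 r_i = 7·1·0 + 2·9·4 + 8·9·3 + 3·1·7 + 2·5·8 = 389 ≡ 4.
  S = (3, 1, 4) ≠ 0, so r is not a codeword (an error is present).
Step 3: locate the error. For a single error e at position i, S_ℓ = v_i·e·α_i^ℓ, so α_err = S_1/S_0.
  S_0^{−1} = 3^{−1} = 4 (mod 11), so α_err = 1·4 = 4 ≡ 4 = α_5. Error position i = 5.
  Consistency check: S_2/S_1 = 4·1 = 4 ≡ 4 = α_err ✓ (single-error assumption holds).
Step 4: error magnitude e = S_0/v_5 = S_0·∏_{j≠5}(α_5 − α_j) = 3·6 = 18 ≡ 7 (mod 11).
Step 5: correct position 5: c_5 = r_5 − e = 8 − 7 ≡ 1 (mod 11). Hence c = [0, 4, 3, 7, 1].
  Check: interpolating c through the α_i gives m(x) = 9 + 9·x (degree < 2) with m(α_i) = c_i for every i, so c is indeed a codeword.


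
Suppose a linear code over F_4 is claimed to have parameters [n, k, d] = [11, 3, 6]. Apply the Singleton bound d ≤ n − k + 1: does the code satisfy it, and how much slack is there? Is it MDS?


Singleton RHS = n − k + 1 = 9, slack = 3, bound satisfied, not MDS.

Singleton bound: d ≤ n − k + 1.
Here n = 11, k = 3, so n − k + 1 = 9.
Given d = 6, check d ≤ 9: YES.
Slack = (n − k + 1) − d = 3.
The code is NOT MDS (slack = 3 > 0).
Description: the claimed parameters are [11, 3, 6]_4; such a code would be non-MDS.


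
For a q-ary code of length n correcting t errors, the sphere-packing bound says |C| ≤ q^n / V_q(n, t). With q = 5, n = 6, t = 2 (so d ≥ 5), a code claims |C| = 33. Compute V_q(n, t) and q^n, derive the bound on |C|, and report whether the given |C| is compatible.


V_q(n, t) = 265, q^n = 15625, Hamming bound = 58, |C| = 33 ≤ bound (satisfied).

Step 1: Compute V_q(n, t) = Σ_{j=0}^2 C(n, j) (q−1)^j.
  j = 0: C(6,0)·(4)^0 = 1·1 = 1.
  j = 1: C(6,1)·(4)^1 = 6·4 = 24.
  j = 2: C(6,2)·(4)^2 = 15·16 = 240.
  V_q(n, t) = 1 + 24 + 240 = 265.
Step 2: q^n = 5^6 = 15625.
Step 3: Hamming bound ⌊q^n / V_q(n,t)⌋ = ⌊15625/265⌋ = 58.
Step 4: Compare |C| = 33 to 58: satisfied.
The claimed |C| lies below the Hamming bound.


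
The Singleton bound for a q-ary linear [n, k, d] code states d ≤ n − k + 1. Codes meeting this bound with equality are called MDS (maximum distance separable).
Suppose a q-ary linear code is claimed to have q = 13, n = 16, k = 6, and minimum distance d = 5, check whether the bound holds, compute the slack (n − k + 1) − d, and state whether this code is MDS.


Singleton RHS = n − k + 1 = 11, slack = 6, bound satisfied, not MDS.

Singleton bound: d ≤ n − k + 1.
Here n = 16, k = 6, so n − k + 1 = 11.
Given d = 5, check d ≤ 11: YES.
Slack = (n − k + 1) − d = 6.
The code is NOT MDS (slack = 6 > 0).
Description: the claimed parameters are [16, 6, 5]_13; such a code would be non-MDS.


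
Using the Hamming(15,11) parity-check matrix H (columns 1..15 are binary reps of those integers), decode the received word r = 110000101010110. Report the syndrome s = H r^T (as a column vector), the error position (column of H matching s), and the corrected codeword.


s = (0, 1, 0, 1)^T, error position = 5, corrected codeword c = 110010101010110

Compute s = H r^T mod 2 one row at a time:
  s_1 = 0 + 1 + 0 + 1 + 0 + 1 + 1 + 0 = 4 ≡ 0 (mod 2).
  s_2 = 0 + 0 + 0 + 1 + 0 + 1 + 1 + 0 = 3 ≡ 1 (mod 2).
  s_3 = 1 + 0 + 0 + 1 + 0 + 1 + 1 + 0 = 4 ≡ 0 (mod 2).
  s_4 = 1 + 0 + 0 + 1 + 1 + 1 + 1 + 0 = 5 ≡ 1 (mod 2).
s = (0, 1, 0, 1)^T — this equals column 5 of H (binary 0101), so error is at position 5.
Correct: flip bit 5 of r = 110000101010110 to get c = 110010101010110.


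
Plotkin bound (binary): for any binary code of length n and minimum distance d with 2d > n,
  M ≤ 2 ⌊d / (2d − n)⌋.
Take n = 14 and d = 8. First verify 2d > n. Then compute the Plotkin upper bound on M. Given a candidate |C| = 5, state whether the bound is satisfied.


Plotkin bound M ≤ 8; given |C| = 5 ≤ bound (satisfied).

Check applicability: 2d = 16, n = 14.
2d − n = 2 > 0, so Plotkin applies.
Compute d/(2d−n) = 8/2 ≈ 4.0000.
⌊d/(2d−n)⌋ = 4.
Plotkin bound: M ≤ 2·4 = 8.
Given |C| = 5, check: satisfied.
This |C| is below the Plotkin bound.


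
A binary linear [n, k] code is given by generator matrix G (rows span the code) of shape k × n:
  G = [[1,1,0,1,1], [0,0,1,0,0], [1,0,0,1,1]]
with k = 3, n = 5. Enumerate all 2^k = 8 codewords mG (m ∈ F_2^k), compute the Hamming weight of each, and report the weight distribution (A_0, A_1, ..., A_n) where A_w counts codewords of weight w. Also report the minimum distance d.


Weight distribution: A_0 = 1, A_1 = 2, A_2 = 1, A_3 = 1, A_4 = 2, A_5 = 1. Minimum distance d = 1.

Enumerate all 2^3 = 8 messages m ∈ F_2^3.
For each, compute codeword c = mG in F_2^5, then tally its weight.
  m = 000 → c = 00000, weight = 0.
  m = 100 → c = 11011, weight = 4.
  m = 010 → c = 00100, weight = 1.
  m = 110 → c = 11111, weight = 5.
  m = 001 → c = 10011, weight = 3.
  m = 101 → c = 01000, weight = 1.
  m = 011 → c = 10111, weight = 4.
  m = 111 → c = 01100, weight = 2.
Tally weights:
  weight 0: 1 codewords.
  weight 1: 2 codewords.
  weight 2: 1 codewords.
  weight 3: 1 codewords.
  weight 4: 2 codewords.
  weight 5: 1 codewords.
Minimum distance d = smallest w > 0 with A_w > 0 = 1.
Sanity: Σ A_w = 8 = 2^3 = 8 ✓.


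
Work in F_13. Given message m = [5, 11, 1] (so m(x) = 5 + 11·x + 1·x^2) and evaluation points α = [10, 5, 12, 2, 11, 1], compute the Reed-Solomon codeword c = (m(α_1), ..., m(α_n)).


c = [7, 7, 8, 5, 0, 4]

Message polynomial: m(x) = 5 + 11·x + 1·x^2 (mod 13).
For each evaluation point α_i, compute m(α_i) mod 13:
  α_1 = 10: Horner steps 1 → 8 → 7, so m(10) = 7.
  α_2 = 5: Horner steps 1 → 3 → 7, so m(5) = 7.
  α_3 = 12: Horner steps 1 → 10 → 8, so m(12) = 8.
  α_4 = 2: Horner steps 1 → 0 → 5, so m(2) = 5.
  α_5 = 11: Horner steps 1 → 9 → 0, so m(11) = 0.
  α_6 = 1: Horner steps 1 → 12 → 4, so m(1) = 4.
Codeword c = [7, 7, 8, 5, 0, 4] ∈ F_13^6.


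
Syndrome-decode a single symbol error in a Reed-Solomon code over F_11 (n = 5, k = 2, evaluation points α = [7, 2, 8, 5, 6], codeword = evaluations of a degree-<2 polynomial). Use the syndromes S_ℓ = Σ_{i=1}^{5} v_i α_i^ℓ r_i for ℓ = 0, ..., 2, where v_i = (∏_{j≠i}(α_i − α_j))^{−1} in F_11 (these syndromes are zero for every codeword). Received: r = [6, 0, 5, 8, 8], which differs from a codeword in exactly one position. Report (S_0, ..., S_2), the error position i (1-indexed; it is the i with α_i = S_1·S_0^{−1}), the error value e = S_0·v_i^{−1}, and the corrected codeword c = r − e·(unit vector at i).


S = (7, 9, 10), error at position 5, error magnitude e = 1, c = [6, 0, 5, 8, 7].

Step 1: column multipliers v_i = (∏_{j≠i}(α_i − α_j))^{−1} mod 11.
  i = 1 (α = 7): (7−2)(7−8)(7−5)(7−6) = 5·(−1)·2·1 = −10 ≡ 1, so v_1 = 1^{−1} = 1 (mod 11).
  i = 2 (α = 2): (2−7)(2−8)(2−5)(2−6) = (−5)·(−6)·(−3)·(−4) = 360 ≡ 8, so v_2 = 8^{−1} = 7 (mod 11).
  i = 3 (α = 8): (8−7)(8−2)(8−5)(8−6) = 1·6·3·2 = 36 ≡ 3, so v_3 = 3^{−1} = 4 (mod 11).
  i = 4 (α = 5): (5−7)(5−2)(5−8)(5−6) = (−2)·3·(−3)·(−1) = −18 ≡ 4, so v_4 = 4^{−1} = 3 (mod 11).
  i = 5 (α = 6): (6−7)(6−2)(6−8)(6−5) = (−1)·4·(−2)·1 = 8 ≡ 8, so v_5 = 8^{−1} = 7 (mod 11).
  v = [1, 7, 4, 3, 7].
Step 2: syndromes of r = [6, 0, 5, 8, 8] (all sums mod 11).
  S_0 = Σ v_i r_i = 1·6 + 7·0 + 4·5 + 3·8 + 7·8 = 106 ≡ 7.
  S_1 = Σ v_i α_i r_i = 1·7·6 + 7·2·0 + 4·8·5 + 3·5·8 + 7·6·8 = 658 ≡ 9.
  α_i^2 mod 11 = [5, 4, 9, 3, 3].
  S_2 = Σ v_i α_i^2 r_i = 1·5·6 + 7·4·0 + 4·9·5 + 3·3·8 + 7·3·8 = 450 ≡ 10.
  S = (7, 9, 10) ≠ 0, so r is not a codeword (an error is present).
Step 3: locate the error. For a single error e at position i, S_ℓ = v_i·e·α_i^ℓ, so α_err = S_1/S_0.
  S_0^{−1} = 7^{−1} = 8 (mod 11), so α_err = 9·8 = 72 ≡ 6 = α_5. Error position i = 5.
  Consistency check: S_2/S_1 = 10·5 = 50 ≡ 6 = α_err ✓ (single-error assumption holds).
Step 4: error magnitude e = S_0/v_5 = S_0·∏_{j≠5}(α_5 − α_j) = 7·8 = 56 ≡ 1 (mod 11).
Step 5: correct position 5: c_5 = r_5 − e = 8 − 1 ≡ 7 (mod 11). Hence c = [6, 0, 5, 8, 7].
  Check: interpolating c through the α_i gives m(x) = 2 + 10·x (degree < 2) with m(α_i) = c_i for every i, so c is indeed a codeword.


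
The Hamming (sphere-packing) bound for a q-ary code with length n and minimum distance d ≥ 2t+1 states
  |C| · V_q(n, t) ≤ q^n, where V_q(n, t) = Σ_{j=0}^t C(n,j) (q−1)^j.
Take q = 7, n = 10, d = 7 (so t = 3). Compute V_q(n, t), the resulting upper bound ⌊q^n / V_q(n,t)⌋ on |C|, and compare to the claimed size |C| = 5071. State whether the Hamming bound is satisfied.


V_q(n, t) = 27601, q^n = 282475249, Hamming bound = 10234, |C| = 5071 ≤ bound (satisfied).

Step 1: Compute V_q(n, t) = Σ_{j=0}^3 C(n, j) (q−1)^j.
  j = 0: C(10,0)·(6)^0 = 1·1 = 1.
  j = 1: C(10,1)·(6)^1 = 10·6 = 60.
  j = 2: C(10,2)·(6)^2 = 45·36 = 1620.
  j = 3: C(10,3)·(6)^3 = 120·216 = 25920.
  V_q(n, t) = 1 + 60 + 1620 + 25920 = 27601.
Step 2: q^n = 7^10 = 282475249.
Step 3: Hamming bound ⌊q^n / V_q(n,t)⌋ = ⌊282475249/27601⌋ = 10234.
Step 4: Compare |C| = 5071 to 10234: satisfied.
The claimed |C| lies below the Hamming bound.


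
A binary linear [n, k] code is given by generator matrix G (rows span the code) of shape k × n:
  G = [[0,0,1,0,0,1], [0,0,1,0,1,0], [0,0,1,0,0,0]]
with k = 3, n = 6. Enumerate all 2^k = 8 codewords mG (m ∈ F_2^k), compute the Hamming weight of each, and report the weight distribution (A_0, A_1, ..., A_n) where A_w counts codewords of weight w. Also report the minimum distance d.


Weight distribution: A_0 = 1, A_1 = 3, A_2 = 3, A_3 = 1. Minimum distance d = 1.

Enumerate all 2^3 = 8 messages m ∈ F_2^3.
For each, compute codeword c = mG in F_2^6, then tally its weight.
  m = 000 → c = 000000, weight = 0.
  m = 100 → c = 001001, weight = 2.
  m = 010 → c = 001010, weight = 2.
  m = 110 → c = 000011, weight = 2.
  m = 001 → c = 001000, weight = 1.
  m = 101 → c = 000001, weight = 1.
  m = 011 → c = 000010, weight = 1.
  m = 111 → c = 001011, weight = 3.
Tally weights:
  weight 0: 1 codewords.
  weight 1: 3 codewords.
  weight 2: 3 codewords.
  weight 3: 1 codewords.
Minimum distance d = smallest w > 0 with A_w > 0 = 1.
Sanity: Σ A_w = 8 = 2^3 = 8 ✓.


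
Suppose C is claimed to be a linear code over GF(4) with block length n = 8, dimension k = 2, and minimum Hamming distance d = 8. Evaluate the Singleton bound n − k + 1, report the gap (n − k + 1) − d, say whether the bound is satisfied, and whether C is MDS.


Singleton RHS = n − k + 1 = 7, slack = -1, bound violated (no such code; not MDS).

Singleton bound: d ≤ n − k + 1.
Here n = 8, k = 2, so n − k + 1 = 7.
Given d = 8, check d ≤ 7: NO.
Slack = (n − k + 1) − d = -1.
The slack is negative: d = 8 exceeds n − k + 1 = 7 by 1, so the Singleton bound is violated and no linear [8, 2, 8]_4 code can exist. In particular it is not MDS (MDS requires d = n − k + 1 exactly).
Description: the claimed parameters are [8, 2, 8]_4; such a code would be impossible (violates the Singleton bound).


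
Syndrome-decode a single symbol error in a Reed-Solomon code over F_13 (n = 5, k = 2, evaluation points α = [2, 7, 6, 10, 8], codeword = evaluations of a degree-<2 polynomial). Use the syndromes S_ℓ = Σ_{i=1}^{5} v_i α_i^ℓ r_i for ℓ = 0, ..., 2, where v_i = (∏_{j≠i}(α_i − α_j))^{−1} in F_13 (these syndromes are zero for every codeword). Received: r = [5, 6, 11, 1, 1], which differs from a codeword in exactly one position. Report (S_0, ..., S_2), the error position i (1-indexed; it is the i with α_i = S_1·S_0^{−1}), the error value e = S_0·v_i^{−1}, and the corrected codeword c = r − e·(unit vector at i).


S = (1, 10, 9), error at position 4, error magnitude e = 10, c = [5, 6, 11, 4, 1].

Step 1: column multipliers v_i = (∏_{j≠i}(α_i − α_j))^{−1} mod 13.
  i = 1 (α = 2): (2−7)(2−6)(2−10)(2−8) = (−5)·(−4)·(−8)·(−6) = 960 ≡ 11, so v_1 = 11^{−1} = 6 (mod 13).
  i = 2 (α = 7): (7−2)(7−6)(7−10)(7−8) = 5·1·(−3)·(−1) = 15 ≡ 2, so v_2 = 2^{−1} = 7 (mod 13).
  i = 3 (α = 6): (6−2)(6−7)(6−10)(6−8) = 4·(−1)·(−4)·(−2) = −32 ≡ 7, so v_3 = 7^{−1} = 2 (mod 13).
  i = 4 (α = 10): (10−2)(10−7)(10−6)(10−8) = 8·3·4·2 = 192 ≡ 10, so v_4 = 10^{−1} = 4 (mod 13).
  i = 5 (α = 8): (8−2)(8−7)(8−6)(8−10) = 6·1·2·(−2) = −24 ≡ 2, so v_5 = 2^{−1} = 7 (mod 13).
  v = [6, 7, 2, 4, 7].
Step 2: syndromes of r = [5, 6, 11, 1, 1] (all sums mod 13).
  S_0 = Σ v_i r_i = 6·5 + 7·6 + 2·11 + 4·1 + 7·1 = 105 ≡ 1.
  S_1 = Σ v_i α_i r_i = 6·2·5 + 7·7·6 + 2·6·11 + 4·10·1 + 7·8·1 = 582 ≡ 10.
  α_i^2 mod 13 = [4, 10, 10, 9, 12].
  S_2 = Σ v_i α_i^2 r_i = 6·4·5 + 7·10·6 + 2·10·11 + 4·9·1 + 7·12·1 = 880 ≡ 9.
  S = (1, 10, 9) ≠ 0, so r is not a codeword (an error is present).
Step 3: locate the error. For a single error e at position i, S_ℓ = v_i·e·α_i^ℓ, so α_err = S_1/S_0.
  S_0^{−1} = 1^{−1} = 1 (mod 13), so α_err = 10·1 = 10 ≡ 10 = α_4. Error position i = 4.
  Consistency check: S_2/S_1 = 9·4 = 36 ≡ 10 = α_err ✓ (single-error assumption holds).
Step 4: error magnitude e = S_0/v_4 = S_0·∏_{j≠4}(α_4 − α_j) = 1·10 = 10 ≡ 10 (mod 13).
Step 5: correct position 4: c_4 = r_4 − e = 1 − 10 ≡ 4 (mod 13). Hence c = [5, 6, 11, 4, 1].
  Check: interpolating c through the α_i gives m(x) = 2 + 8·x (degree < 2) with m(α_i) = c_i for every i, so c is indeed a codeword.


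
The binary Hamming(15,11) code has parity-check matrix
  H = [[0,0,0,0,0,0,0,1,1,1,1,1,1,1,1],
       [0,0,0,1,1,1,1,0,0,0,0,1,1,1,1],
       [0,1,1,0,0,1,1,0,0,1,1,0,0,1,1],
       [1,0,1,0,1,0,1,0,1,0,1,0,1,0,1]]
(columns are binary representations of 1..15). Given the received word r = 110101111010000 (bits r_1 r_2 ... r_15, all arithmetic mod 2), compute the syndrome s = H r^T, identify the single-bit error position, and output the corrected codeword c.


s = (1, 1, 0, 0)^T, error position = 12, corrected codeword c = 110101111011000

Compute s = H r^T mod 2 one row at a time:
  s_1 = 1 + 1 + 0 + 1 + 0 + 0 + 0 + 0 = 3 ≡ 1 (mod 2).
  s_2 = 1 + 0 + 1 + 1 + 0 + 0 + 0 + 0 = 3 ≡ 1 (mod 2).
  s_3 = 1 + 0 + 1 + 1 + 0 + 1 + 0 + 0 = 4 ≡ 0 (mod 2).
  s_4 = 1 + 0 + 0 + 1 + 1 + 1 + 0 + 0 = 4 ≡ 0 (mod 2).
s = (1, 1, 0, 0)^T — this equals column 12 of H (binary 1100), so error is at position 12.
Correct: flip bit 12 of r = 110101111010000 to get c = 110101111011000.


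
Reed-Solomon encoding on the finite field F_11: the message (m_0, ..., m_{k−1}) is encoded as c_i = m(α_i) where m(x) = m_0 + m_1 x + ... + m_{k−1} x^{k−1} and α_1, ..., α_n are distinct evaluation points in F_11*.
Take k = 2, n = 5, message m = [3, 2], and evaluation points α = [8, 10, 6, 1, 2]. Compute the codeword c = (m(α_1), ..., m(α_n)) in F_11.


c = [8, 1, 4, 5, 7]

Message polynomial: m(x) = 3 + 2·x (mod 11).
For each evaluation point α_i, compute m(α_i) mod 11:
  α_1 = 8: Horner steps 2 → 8, so m(8) = 8.
  α_2 = 10: Horner steps 2 → 1, so m(10) = 1.
  α_3 = 6: Horner steps 2 → 4, so m(6) = 4.
  α_4 = 1: Horner steps 2 → 5, so m(1) = 5.
  α_5 = 2: Horner steps 2 → 7, so m(2) = 7.
Codeword c = [8, 1, 4, 5, 7] ∈ F_11^5.


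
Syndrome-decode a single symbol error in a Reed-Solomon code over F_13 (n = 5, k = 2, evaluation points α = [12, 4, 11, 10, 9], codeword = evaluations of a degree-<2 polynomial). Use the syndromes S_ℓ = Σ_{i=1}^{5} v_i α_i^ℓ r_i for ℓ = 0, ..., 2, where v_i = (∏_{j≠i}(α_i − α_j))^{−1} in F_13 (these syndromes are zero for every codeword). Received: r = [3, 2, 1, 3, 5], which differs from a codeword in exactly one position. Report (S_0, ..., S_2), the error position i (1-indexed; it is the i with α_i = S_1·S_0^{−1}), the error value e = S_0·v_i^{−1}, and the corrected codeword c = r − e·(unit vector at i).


S = (12, 1, 12), error at position 1, error magnitude e = 4, c = [12, 2, 1, 3, 5].

Step 1: column multipliers v_i = (∏_{j≠i}(α_i − α_j))^{−1} mod 13.
  i = 1 (α = 12): (12−4)(12−11)(12−10)(12−9) = 8·1·2·3 = 48 ≡ 9, so v_1 = 9^{−1} = 3 (mod 13).
  i = 2 (α = 4): (4−12)(4−11)(4−10)(4−9) = (−8)·(−7)·(−6)·(−5) = 1680 ≡ 3, so v_2 = 3^{−1} = 9 (mod 13).
  i = 3 (α = 11): (11−12)(11−4)(11−10)(11−9) = (−1)·7·1·2 = −14 ≡ 12, so v_3 = 12^{−1} = 12 (mod 13).
  i = 4 (α = 10): (10−12)(10−4)(10−11)(10−9) = (−2)·6·(−1)·1 = 12 ≡ 12, so v_4 = 12^{−1} = 12 (mod 13).
  i = 5 (α = 9): (9−12)(9−4)(9−11)(9−10) = (−3)·5·(−2)·(−1) = −30 ≡ 9, so v_5 = 9^{−1} = 3 (mod 13).
  v = [3, 9, 12, 12, 3].
Step 2: syndromes of r = [3, 2, 1, 3, 5] (all sums mod 13).
  S_0 = Σ v_i r_i = 3·3 + 9·2 + 12·1 + 12·3 + 3·5 = 90 ≡ 12.
  S_1 = Σ v_i α_i r_i = 3·12·3 + 9·4·2 + 12·11·1 + 12·10·3 + 3·9·5 = 807 ≡ 1.
  α_i^2 mod 13 = [1, 3, 4, 9, 3].
  S_2 = Σ v_i α_i^2 r_i = 3·1·3 + 9·3·2 + 12·4·1 + 12·9·3 + 3·3·5 = 480 ≡ 12.
  S = (12, 1, 12) ≠ 0, so r is not a codeword (an error is present).
Step 3: locate the error. For a single error e at position i, S_ℓ = v_i·e·α_i^ℓ, so α_err = S_1/S_0.
  S_0^{−1} = 12^{−1} = 12 (mod 13), so α_err = 1·12 = 12 ≡ 12 = α_1. Error position i = 1.
  Consistency check: S_2/S_1 = 12·1 = 12 ≡ 12 = α_err ✓ (single-error assumption holds).
Step 4: error magnitude e = S_0/v_1 = S_0·∏_{j≠1}(α_1 − α_j) = 12·9 = 108 ≡ 4 (mod 13).
Step 5: correct position 1: c_1 = r_1 − e = 3 − 4 ≡ 12 (mod 13). Hence c = [12, 2, 1, 3, 5].
  Check: interpolating c through the α_i gives m(x) = 10 + 11·x (degree < 2) with m(α_i) = c_i for every i, so c is indeed a codeword.


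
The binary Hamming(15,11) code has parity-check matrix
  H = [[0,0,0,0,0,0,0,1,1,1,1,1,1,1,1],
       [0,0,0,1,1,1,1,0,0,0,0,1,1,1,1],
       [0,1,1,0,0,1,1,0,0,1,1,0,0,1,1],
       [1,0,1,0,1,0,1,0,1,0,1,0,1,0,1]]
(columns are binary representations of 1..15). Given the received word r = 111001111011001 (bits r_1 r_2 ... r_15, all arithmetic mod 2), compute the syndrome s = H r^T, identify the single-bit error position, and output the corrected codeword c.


s = (1, 0, 0, 0)^T, error position = 8, corrected codeword c = 111001101011001

Compute s = H r^T mod 2 one row at a time:
  s_1 = 1 + 1 + 0 + 1 + 1 + 0 + 0 + 1 = 5 ≡ 1 (mod 2).
  s_2 = 0 + 0 + 1 + 1 + 1 + 0 + 0 + 1 = 4 ≡ 0 (mod 2).
  s_3 = 1 + 1 + 1 + 1 + 0 + 1 + 0 + 1 = 6 ≡ 0 (mod 2).
  s_4 = 1 + 1 + 0 + 1 + 1 + 1 + 0 + 1 = 6 ≡ 0 (mod 2).
s = (1, 0, 0, 0)^T — this equals column 8 of H (binary 1000), so error is at position 8.
Correct: flip bit 8 of r = 111001111011001 to get c = 111001101011001.


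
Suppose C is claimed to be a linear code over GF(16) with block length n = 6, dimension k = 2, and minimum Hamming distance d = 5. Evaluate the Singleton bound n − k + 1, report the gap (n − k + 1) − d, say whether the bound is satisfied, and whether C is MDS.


Singleton RHS = n − k + 1 = 5, slack = 0, bound satisfied, MDS.

Singleton bound: d ≤ n − k + 1.
Here n = 6, k = 2, so n − k + 1 = 5.
Given d = 5, check d ≤ 5: YES.
Slack = (n − k + 1) − d = 0.
The code is MDS (slack = 0).
Description: the claimed parameters are [6, 2, 5]_16; such a code would be MDS (meets Singleton bound).


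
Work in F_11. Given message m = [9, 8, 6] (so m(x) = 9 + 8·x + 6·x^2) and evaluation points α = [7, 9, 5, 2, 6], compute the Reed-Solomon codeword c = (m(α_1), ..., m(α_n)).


c = [7, 6, 1, 5, 9]

Message polynomial: m(x) = 9 + 8·x + 6·x^2 (mod 11).
For each evaluation point α_i, compute m(α_i) mod 11:
  α_1 = 7: Horner steps 6 → 6 → 7, so m(7) = 7.
  α_2 = 9: Horner steps 6 → 7 → 6, so m(9) = 6.
  α_3 = 5: Horner steps 6 → 5 → 1, so m(5) = 1.
  α_4 = 2: Horner steps 6 → 9 → 5, so m(2) = 5.
  α_5 = 6: Horner steps 6 → 0 → 9, so m(6) = 9.
Codeword c = [7, 6, 1, 5, 9] ∈ F_11^5.


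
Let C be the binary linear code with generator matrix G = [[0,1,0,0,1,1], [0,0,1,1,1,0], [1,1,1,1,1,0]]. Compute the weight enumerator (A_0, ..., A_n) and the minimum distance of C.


Weight distribution: A_0 = 1, A_2 = 1, A_3 = 3, A_4 = 2, A_5 = 1. Minimum distance d = 2.

Enumerate all 2^3 = 8 messages m ∈ F_2^3.
For each, compute codeword c = mG in F_2^6, then tally its weight.
  m = 000 → c = 000000, weight = 0.
  m = 100 → c = 010011, weight = 3.
  m = 010 → c = 001110, weight = 3.
  m = 110 → c = 011101, weight = 4.
  m = 001 → c = 111110, weight = 5.
  m = 101 → c = 101101, weight = 4.
  m = 011 → c = 110000, weight = 2.
  m = 111 → c = 100011, weight = 3.
Tally weights:
  weight 0: 1 codewords.
  weight 2: 1 codewords.
  weight 3: 3 codewords.
  weight 4: 2 codewords.
  weight 5: 1 codewords.
Minimum distance d = smallest w > 0 with A_w > 0 = 2.
Sanity: Σ A_w = 8 = 2^3 = 8 ✓.


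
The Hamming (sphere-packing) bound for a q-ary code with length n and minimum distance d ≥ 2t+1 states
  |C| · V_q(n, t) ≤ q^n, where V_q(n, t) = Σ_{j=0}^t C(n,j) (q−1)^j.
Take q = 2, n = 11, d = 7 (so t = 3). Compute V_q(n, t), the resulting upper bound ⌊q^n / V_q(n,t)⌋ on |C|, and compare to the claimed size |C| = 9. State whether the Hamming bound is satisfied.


V_q(n, t) = 232, q^n = 2048, Hamming bound = 8, |C| = 9 > bound (violated).

Step 1: Compute V_q(n, t) = Σ_{j=0}^3 C(n, j) (q−1)^j.
  j = 0: C(11,0)·(1)^0 = 1·1 = 1.
  j = 1: C(11,1)·(1)^1 = 11·1 = 11.
  j = 2: C(11,2)·(1)^2 = 55·1 = 55.
  j = 3: C(11,3)·(1)^3 = 165·1 = 165.
  V_q(n, t) = 1 + 11 + 55 + 165 = 232.
Step 2: q^n = 2^11 = 2048.
Step 3: Hamming bound ⌊q^n / V_q(n,t)⌋ = ⌊2048/232⌋ = 8.
Step 4: Compare |C| = 9 to 8: violated.
The claimed |C| lies above the Hamming bound, so no 2-ary code of length 11 with d ≥ 7 can have 9 codewords.


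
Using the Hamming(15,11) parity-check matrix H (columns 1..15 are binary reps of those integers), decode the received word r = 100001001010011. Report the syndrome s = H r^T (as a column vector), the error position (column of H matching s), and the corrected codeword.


s = (0, 1, 0, 0)^T, error position = 4, corrected codeword c = 100101001010011

Compute s = H r^T mod 2 one row at a time:
  s_1 = 0 + 1 + 0 + 1 + 0 + 0 + 1 + 1 = 4 ≡ 0 (mod 2).
  s_2 = 0 + 0 + 1 + 0 + 0 + 0 + 1 + 1 = 3 ≡ 1 (mod 2).
  s_3 = 0 + 0 + 1 + 0 + 0 + 1 + 1 + 1 = 4 ≡ 0 (mod 2).
  s_4 = 1 + 0 + 0 + 0 + 1 + 1 + 0 + 1 = 4 ≡ 0 (mod 2).
s = (0, 1, 0, 0)^T — this equals column 4 of H (binary 0100), so error is at position 4.
Correct: flip bit 4 of r = 100001001010011 to get c = 100101001010011.


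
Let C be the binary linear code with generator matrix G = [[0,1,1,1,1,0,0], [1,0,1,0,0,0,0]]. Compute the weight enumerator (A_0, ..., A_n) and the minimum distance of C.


Weight distribution: A_0 = 1, A_2 = 1, A_4 = 2. Minimum distance d = 2.

Enumerate all 2^2 = 4 messages m ∈ F_2^2.
For each, compute codeword c = mG in F_2^7, then tally its weight.
  m = 00 → c = 0000000, weight = 0.
  m = 10 → c = 0111100, weight = 4.
  m = 01 → c = 1010000, weight = 2.
  m = 11 → c = 1101100, weight = 4.
Tally weights:
  weight 0: 1 codewords.
  weight 2: 1 codewords.
  weight 4: 2 codewords.
Minimum distance d = smallest w > 0 with A_w > 0 = 2.
Sanity: Σ A_w = 4 = 2^2 = 4 ✓.


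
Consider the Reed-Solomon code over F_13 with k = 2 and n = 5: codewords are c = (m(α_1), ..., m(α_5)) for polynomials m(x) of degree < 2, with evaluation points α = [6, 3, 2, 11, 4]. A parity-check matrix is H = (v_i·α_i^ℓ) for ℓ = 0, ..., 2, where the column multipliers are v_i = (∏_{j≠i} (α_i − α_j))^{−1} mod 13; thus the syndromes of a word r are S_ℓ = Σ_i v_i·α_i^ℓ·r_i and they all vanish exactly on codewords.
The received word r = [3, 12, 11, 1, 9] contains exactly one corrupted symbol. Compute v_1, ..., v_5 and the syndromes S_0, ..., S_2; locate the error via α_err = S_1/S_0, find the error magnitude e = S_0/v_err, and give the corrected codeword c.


S = (5, 10, 7), error at position 3, error magnitude e = 9, c = [3, 12, 2, 1, 9].

Step 1: column multipliers v_i = (∏_{j≠i}(α_i − α_j))^{−1} mod 13.
  i = 1 (α = 6): (6−3)(6−2)(6−11)(6−4) = 3·4·(−5)·2 = −120 ≡ 10, so v_1 = 10^{−1} = 4 (mod 13).
  i = 2 (α = 3): (3−6)(3−2)(3−11)(3−4) = (−3)·1·(−8)·(−1) = −24 ≡ 2, so v_2 = 2^{−1} = 7 (mod 13).
  i = 3 (α = 2): (2−6)(2−3)(2−11)(2−4) = (−4)·(−1)·(−9)·(−2) = 72 ≡ 7, so v_3 = 7^{−1} = 2 (mod 13).
  i = 4 (α = 11): (11−6)(11−3)(11−2)(11−4) = 5·8·9·7 = 2520 ≡ 11, so v_4 = 11^{−1} = 6 (mod 13).
  i = 5 (α = 4): (4−6)(4−3)(4−2)(4−11) = (−2)·1·2·(−7) = 28 ≡ 2, so v_5 = 2^{−1} = 7 (mod 13).
  v = [4, 7, 2, 6, 7].
Step 2: syndromes of r = [3, 12, 11, 1, 9] (all sums mod 13).
  S_0 = Σ v_i r_i = 4·3 + 7·12 + 2·11 + 6·1 + 7·9 = 187 ≡ 5.
  S_1 = Σ v_i α_i r_i = 4·6·3 + 7·3·12 + 2·2·11 + 6·11·1 + 7·4·9 = 686 ≡ 10.
  α_i^2 mod 13 = [10, 9, 4, 4, 3].
  S_2 = Σ v_i α_i^2 r_i = 4·10·3 + 7·9·12 + 2·4·11 + 6·4·1 + 7·3·9 = 1177 ≡ 7.
  S = (5, 10, 7) ≠ 0, so r is not a codeword (an error is present).
Step 3: locate the error. For a single error e at position i, S_ℓ = v_i·e·α_i^ℓ, so α_err = S_1/S_0.
  S_0^{−1} = 5^{−1} = 8 (mod 13), so α_err = 10·8 = 80 ≡ 2 = α_3. Error position i = 3.
  Consistency check: S_2/S_1 = 7·4 = 28 ≡ 2 = α_err ✓ (single-error assumption holds).
Step 4: error magnitude e = S_0/v_3 = S_0·∏_{j≠3}(α_3 − α_j) = 5·7 = 35 ≡ 9 (mod 13).
Step 5: correct position 3: c_3 = r_3 − e = 11 − 9 ≡ 2 (mod 13). Hence c = [3, 12, 2, 1, 9].
  Check: interpolating c through the α_i gives m(x) = 8 + 10·x (degree < 2) with m(α_i) = c_i for every i, so c is indeed a codeword.


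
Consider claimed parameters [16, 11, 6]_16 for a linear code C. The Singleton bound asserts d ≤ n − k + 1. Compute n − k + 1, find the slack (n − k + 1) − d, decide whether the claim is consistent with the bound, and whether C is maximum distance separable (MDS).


Singleton RHS = n − k + 1 = 6, slack = 0, bound satisfied, MDS.

Singleton bound: d ≤ n − k + 1.
Here n = 16, k = 11, so n − k + 1 = 6.
Given d = 6, check d ≤ 6: YES.
Slack = (n − k + 1) − d = 0.
The code is MDS (slack = 0).
Description: the claimed parameters are [16, 11, 6]_16; such a code would be MDS (meets Singleton bound).


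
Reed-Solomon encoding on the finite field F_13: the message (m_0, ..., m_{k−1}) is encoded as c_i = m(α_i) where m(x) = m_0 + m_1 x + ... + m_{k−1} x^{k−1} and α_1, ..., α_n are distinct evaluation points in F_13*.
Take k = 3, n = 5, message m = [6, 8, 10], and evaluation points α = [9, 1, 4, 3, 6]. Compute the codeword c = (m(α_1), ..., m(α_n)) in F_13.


c = [4, 11, 3, 3, 11]

Message polynomial: m(x) = 6 + 8·x + 10·x^2 (mod 13).
For each evaluation point α_i, compute m(α_i) mod 13:
  α_1 = 9: Horner steps 10 → 7 → 4, so m(9) = 4.
  α_2 = 1: Horner steps 10 → 5 → 11, so m(1) = 11.
  α_3 = 4: Horner steps 10 → 9 → 3, so m(4) = 3.
  α_4 = 3: Horner steps 10 → 12 → 3, so m(3) = 3.
  α_5 = 6: Horner steps 10 → 3 → 11, so m(6) = 11.
Codeword c = [4, 11, 3, 3, 11] ∈ F_13^5.


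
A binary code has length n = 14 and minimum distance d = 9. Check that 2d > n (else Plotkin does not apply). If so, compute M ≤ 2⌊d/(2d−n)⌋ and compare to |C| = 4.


Plotkin bound M ≤ 4; given |C| = 4 ≤ bound (satisfied).

Check applicability: 2d = 18, n = 14.
2d − n = 4 > 0, so Plotkin applies.
Compute d/(2d−n) = 9/4 ≈ 2.2500.
⌊d/(2d−n)⌋ = 2.
Plotkin bound: M ≤ 2·2 = 4.
Given |C| = 4, check: satisfied.
This |C| is at the Plotkin bound.


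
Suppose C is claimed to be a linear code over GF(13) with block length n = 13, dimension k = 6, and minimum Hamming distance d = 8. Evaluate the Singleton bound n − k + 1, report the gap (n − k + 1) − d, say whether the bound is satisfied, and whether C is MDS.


Singleton RHS = n − k + 1 = 8, slack = 0, bound satisfied, MDS.

Singleton bound: d ≤ n − k + 1.
Here n = 13, k = 6, so n − k + 1 = 8.
Given d = 8, check d ≤ 8: YES.
Slack = (n − k + 1) − d = 0.
The code is MDS (slack = 0).
Description: the claimed parameters are [13, 6, 8]_13; such a code would be MDS (meets Singleton bound).


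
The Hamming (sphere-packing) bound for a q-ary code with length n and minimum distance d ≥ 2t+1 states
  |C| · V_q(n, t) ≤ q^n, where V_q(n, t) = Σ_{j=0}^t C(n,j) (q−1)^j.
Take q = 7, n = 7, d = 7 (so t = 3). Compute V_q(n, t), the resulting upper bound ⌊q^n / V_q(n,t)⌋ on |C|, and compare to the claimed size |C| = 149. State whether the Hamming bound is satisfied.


V_q(n, t) = 8359, q^n = 823543, Hamming bound = 98, |C| = 149 > bound (violated).

Step 1: Compute V_q(n, t) = Σ_{j=0}^3 C(n, j) (q−1)^j.
  j = 0: C(7,0)·(6)^0 = 1·1 = 1.
  j = 1: C(7,1)·(6)^1 = 7·6 = 42.
  j = 2: C(7,2)·(6)^2 = 21·36 = 756.
  j = 3: C(7,3)·(6)^3 = 35·216 = 7560.
  V_q(n, t) = 1 + 42 + 756 + 7560 = 8359.
Step 2: q^n = 7^7 = 823543.
Step 3: Hamming bound ⌊q^n / V_q(n,t)⌋ = ⌊823543/8359⌋ = 98.
Step 4: Compare |C| = 149 to 98: violated.
The claimed |C| lies above the Hamming bound, so no 7-ary code of length 7 with d ≥ 7 can have 149 codewords.


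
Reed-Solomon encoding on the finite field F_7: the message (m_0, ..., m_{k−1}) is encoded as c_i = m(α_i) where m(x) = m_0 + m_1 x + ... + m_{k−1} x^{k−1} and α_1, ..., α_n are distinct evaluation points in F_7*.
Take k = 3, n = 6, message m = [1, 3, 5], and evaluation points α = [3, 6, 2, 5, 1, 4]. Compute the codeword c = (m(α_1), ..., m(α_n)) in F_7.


c = [6, 3, 6, 1, 2, 2]

Message polynomial: m(x) = 1 + 3·x + 5·x^2 (mod 7).
For each evaluation point α_i, compute m(α_i) mod 7:
  α_1 = 3: Horner steps 5 → 4 → 6, so m(3) = 6.
  α_2 = 6: Horner steps 5 → 5 → 3, so m(6) = 3.
  α_3 = 2: Horner steps 5 → 6 → 6, so m(2) = 6.
  α_4 = 5: Horner steps 5 → 0 → 1, so m(5) = 1.
  α_5 = 1: Horner steps 5 → 1 → 2, so m(1) = 2.
  α_6 = 4: Horner steps 5 → 2 → 2, so m(4) = 2.
Codeword c = [6, 3, 6, 1, 2, 2] ∈ F_7^6.


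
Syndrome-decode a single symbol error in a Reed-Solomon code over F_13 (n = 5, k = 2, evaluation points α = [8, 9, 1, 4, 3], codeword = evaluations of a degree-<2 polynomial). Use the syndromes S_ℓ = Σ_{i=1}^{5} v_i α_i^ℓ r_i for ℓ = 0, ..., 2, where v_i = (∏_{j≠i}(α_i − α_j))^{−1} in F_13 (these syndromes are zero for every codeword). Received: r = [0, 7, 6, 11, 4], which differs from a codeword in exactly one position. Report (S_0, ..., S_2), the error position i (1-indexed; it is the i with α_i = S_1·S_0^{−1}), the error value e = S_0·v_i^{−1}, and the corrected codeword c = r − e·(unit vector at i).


S = (5, 5, 5), error at position 3, error magnitude e = 3, c = [0, 7, 3, 11, 4].

Step 1: column multipliers v_i = (∏_{j≠i}(α_i − α_j))^{−1} mod 13.
  i = 1 (α = 8): (8−9)(8−1)(8−4)(8−3) = (−1)·7·4·5 = −140 ≡ 3, so v_1 = 3^{−1} = 9 (mod 13).
  i = 2 (α = 9): (9−8)(9−1)(9−4)(9−3) = 1·8·5·6 = 240 ≡ 6, so v_2 = 6^{−1} = 11 (mod 13).
  i = 3 (α = 1): (1−8)(1−9)(1−4)(1−3) = (−7)·(−8)·(−3)·(−2) = 336 ≡ 11, so v_3 = 11^{−1} = 6 (mod 13).
  i = 4 (α = 4): (4−8)(4−9)(4−1)(4−3) = (−4)·(−5)·3·1 = 60 ≡ 8, so v_4 = 8^{−1} = 5 (mod 13).
  i = 5 (α = 3): (3−8)(3−9)(3−1)(3−4) = (−5)·(−6)·2·(−1) = −60 ≡ 5, so v_5 = 5^{−1} = 8 (mod 13).
  v = [9, 11, 6, 5, 8].
Step 2: syndromes of r = [0, 7, 6, 11, 4] (all sums mod 13).
  S_0 = Σ v_i r_i = 9·0 + 11·7 + 6·6 + 5·11 + 8·4 = 200 ≡ 5.
  S_1 = Σ v_i α_i r_i = 9·8·0 + 11·9·7 + 6·1·6 + 5·4·11 + 8·3·4 = 1045 ≡ 5.
  α_i^2 mod 13 = [12, 3, 1, 3, 9].
  S_2 = Σ v_i α_i^2 r_i = 9·12·0 + 11·3·7 + 6·1·6 + 5·3·11 + 8·9·4 = 720 ≡ 5.
  S = (5, 5, 5) ≠ 0, so r is not a codeword (an error is present).
Step 3: locate the error. For a single error e at position i, S_ℓ = v_i·e·α_i^ℓ, so α_err = S_1/S_0.
  S_0^{−1} = 5^{−1} = 8 (mod 13), so α_err = 5·8 = 40 ≡ 1 = α_3. Error position i = 3.
  Consistency check: S_2/S_1 = 5·8 = 40 ≡ 1 = α_err ✓ (single-error assumption holds).
Step 4: error magnitude e = S_0/v_3 = S_0·∏_{j≠3}(α_3 − α_j) = 5·11 = 55 ≡ 3 (mod 13).
Step 5: correct position 3: c_3 = r_3 − e = 6 − 3 ≡ 3 (mod 13). Hence c = [0, 7, 3, 11, 4].
  Check: interpolating c through the α_i gives m(x) = 9 + 7·x (degree < 2) with m(α_i) = c_i for every i, so c is indeed a codeword.


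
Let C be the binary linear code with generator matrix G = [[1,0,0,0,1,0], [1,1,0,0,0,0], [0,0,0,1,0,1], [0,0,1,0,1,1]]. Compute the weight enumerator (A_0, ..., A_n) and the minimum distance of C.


Weight distribution: A_0 = 1, A_2 = 4, A_3 = 6, A_4 = 3, A_5 = 2. Minimum distance d = 2.

Enumerate all 2^4 = 16 messages m ∈ F_2^4.
For each, compute codeword c = mG in F_2^6, then tally its weight.
  m = 0000 → c = 000000, weight = 0.
  m = 1000 → c = 100010, weight = 2.
  m = 0100 → c = 110000, weight = 2.
  m = 1100 → c = 010010, weight = 2.
  m = 0010 → c = 000101, weight = 2.
  m = 1010 → c = 100111, weight = 4.
  m = 0110 → c = 110101, weight = 4.
  m = 1110 → c = 010111, weight = 4.
  m = 0001 → c = 001011, weight = 3.
  m = 1001 → c = 101001, weight = 3.
  m = 0101 → c = 111011, weight = 5.
  m = 1101 → c = 011001, weight = 3.
  m = 0011 → c = 001110, weight = 3.
  m = 1011 → c = 101100, weight = 3.
  m = 0111 → c = 111110, weight = 5.
  m = 1111 → c = 011100, weight = 3.
Tally weights:
  weight 0: 1 codewords.
  weight 2: 4 codewords.
  weight 3: 6 codewords.
  weight 4: 3 codewords.
  weight 5: 2 codewords.
Minimum distance d = smallest w > 0 with A_w > 0 = 2.
Sanity: Σ A_w = 16 = 2^4 = 16 ✓.


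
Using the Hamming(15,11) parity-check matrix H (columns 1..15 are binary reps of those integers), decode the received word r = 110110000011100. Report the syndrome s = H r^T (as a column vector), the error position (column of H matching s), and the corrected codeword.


s = (1, 0, 0, 0)^T, error position = 8, corrected codeword c = 110110010011100

Compute s = H r^T mod 2 one row at a time:
  s_1 = 0 + 0 + 0 + 1 + 1 + 1 + 0 + 0 = 3 ≡ 1 (mod 2).
  s_2 = 1 + 1 + 0 + 0 + 1 + 1 + 0 + 0 = 4 ≡ 0 (mod 2).
  s_3 = 1 + 0 + 0 + 0 + 0 + 1 + 0 + 0 = 2 ≡ 0 (mod 2).
  s_4 = 1 + 0 + 1 + 0 + 0 + 1 + 1 + 0 = 4 ≡ 0 (mod 2).
s = (1, 0, 0, 0)^T — this equals column 8 of H (binary 1000), so error is at position 8.
Correct: flip bit 8 of r = 110110000011100 to get c = 110110010011100.
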